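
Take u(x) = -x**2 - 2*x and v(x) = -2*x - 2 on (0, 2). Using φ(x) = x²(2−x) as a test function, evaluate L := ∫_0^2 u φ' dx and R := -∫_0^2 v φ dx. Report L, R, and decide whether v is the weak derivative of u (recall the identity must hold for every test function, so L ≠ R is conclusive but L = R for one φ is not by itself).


LHS = 88/15, RHS = 88/15. Yes, v = u' weakly.

u(x) = -x**2 - 2*x, classical derivative u'(x) = -2*x - 2.
φ(x) = x²(2−x), so φ'(x) = x*(4 - 3*x).
Note φ(0) = φ(2) = 0, so the boundary term u·φ vanishes.
LHS = ∫_0^2 u(x) φ'(x) dx = ∫_0^2 (3*x^4 + 2*x^3 - 8*x^2) dx. Term by term:
  ∫_0^2 3*x^4 dx = 96/5;  ∫_0^2 2*x^3 dx = 8;  ∫_0^2 -8*x^2 dx = -64/3.
Sum: 96/5 + 8 − 64/3 = 88/15.
So LHS = 88/15.
∫_0^2 v(x) φ(x) dx = ∫_0^2 (2*x^4 - 2*x^3 - 4*x^2) dx. Term by term:
  ∫_0^2 2*x^4 dx = 64/5;  ∫_0^2 -2*x^3 dx = -8;  ∫_0^2 -4*x^2 dx = -32/3.
Sum: 64/5 − 8 − 32/3 = -88/15.
So RHS = -∫_0^2 v(x) φ(x) dx = 88/15.
LHS = RHS, so the identity holds for this test φ.
Moreover u is smooth here and v(x) = u'(x) = -2*x - 2 pointwise, so the identity holds for every test function. Hence v is the weak derivative of u.


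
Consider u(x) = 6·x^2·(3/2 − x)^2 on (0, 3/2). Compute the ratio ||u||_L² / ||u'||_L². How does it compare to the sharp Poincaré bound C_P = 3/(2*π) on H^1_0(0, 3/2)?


||u||_L² / ||u'||_L² = sqrt(3)/4 < C_P = 3/(2*π).

u(x) = 6·x^2·(3/2 − x)^2, so u'(x) = 3*x*(2*x - 3)*(4*x - 3).
u(x) = 6·x^2·(3/2 − x)^2 vanishes at x = 0 and x = 3/2, so u ∈ H^1_0(0, 3/2). Differentiate via the product rule and integrate the resulting polynomials term by term.
  ∫_0^3/2 u² dx = ∫_0^3/2 (36*x^8 - 216*x^7 + 486*x^6 - 486*x^5 + 729*x^4/4) dx. Term by term:
    ∫_0^3/2 36*x^8 dx = 19683/128;  ∫_0^3/2 -216*x^7 dx = -177147/256;  ∫_0^3/2 486*x^6 dx = 531441/448;
    ∫_0^3/2 -486*x^5 dx = -59049/64;  ∫_0^3/2 729*x^4/4 dx = 177147/640.
  Sum: 19683/128 − 177147/256 + 531441/448 − 59049/64 + 177147/640 = 19683/8960.
  ∫_0^3/2 (u')² dx = ∫_0^3/2 (576*x^6 - 2592*x^5 + 4212*x^4 - 2916*x^3 + 729*x^2) dx. Term by term:
    ∫_0^3/2 576*x^6 dx = 19683/14;  ∫_0^3/2 -2592*x^5 dx = -19683/4;  ∫_0^3/2 4212*x^4 dx = 255879/40;
    ∫_0^3/2 -2916*x^3 dx = -59049/16;  ∫_0^3/2 729*x^2 dx = 6561/8.
  Sum: 19683/14 − 19683/4 + 255879/40 − 59049/16 + 6561/8 = 6561/560.
∫_0^3/2 u² dx = 19683/8960, so ||u||_L² = 81*sqrt(105)/560.
∫_0^3/2 (u')² dx = 6561/560, so ||u'||_L² = 81*sqrt(35)/140.
Ratio ||u||_L² / ||u'||_L² = sqrt(3)/4.
Sharp Poincaré constant on H^1_0(0, 3/2) is C_P = L/π = 3/(2*π), achieved by sin(2*π/3·x).
A polynomial bump cannot attain the sharp Poincaré constant (only the first sine eigenfunction does), so the ratio is strictly less than C_P, consistent with ||u||_L² ≤ C_P ||u'||_L².


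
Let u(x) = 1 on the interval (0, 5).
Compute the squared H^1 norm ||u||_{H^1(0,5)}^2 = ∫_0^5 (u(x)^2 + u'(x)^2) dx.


||u||_{H^1}^2 = 5

The H^1 norm (squared) on an interval (0, L) is
  ||u||_{H^1}^2 = ∫_0^L u(x)^2 dx + ∫_0^L u'(x)^2 dx.
Compute u'(x) = 0.
Then u(x)^2 = 1 and u'(x)^2 = 0.
Integrate each monomial from 0 to 5 using ∫_0^5 c·x^n dx = c·5^(n+1)/(n+1):
  ∫_0^5 u(x)^2 dx = ∫_0^5 (1) dx. Term by term:
    ∫_0^5 1 dx = 5.
  ∫_0^5 u'(x)^2 dx = ∫_0^5 (0) dx. Term by term:
    ∫_0^5 0 dx = 0.
Adding: ||u||_{H^1}^2 = 5 + 0 = 5.


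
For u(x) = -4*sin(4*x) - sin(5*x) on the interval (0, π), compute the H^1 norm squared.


||u||_{H^1(0,π)}^2 = 149*π

u'(x) = -16*cos(4*x) - 5*cos(5*x).
Expand u² and (u')² and integrate term by term on (0, π), using: for integers n ≥ 1, ∫_0^π sin²(nx) dx = ∫_0^π cos²(nx) dx = π/2; for n ≠ n', ∫_0^π sin(nx)sin(n'x) dx = ∫_0^π cos(nx)cos(n'x) dx = 0; and by product-to-sum, ∫_0^π sin(nx)cos(n'x) dx = ½∫_0^π [sin((n+n')x) + sin((n−n')x)] dx, which is 0 when n+n' is even and 2n/(n²−n'²) when n+n' is odd (it need not vanish on (0, π)).
  u² squared terms: (-1)²·∫sin(5x)² dx = 1·π/2 = π/2;  (-4)²·∫sin(4x)² dx = 16·π/2 = 8*π.
  u² cross terms: 2·(-1)·(-4)·∫sin(5x)·sin(4x) dx = 8·(0) = 0.
  So ∫_0^π u² dx = π/2 + 8*π + 0 = 17*π/2.
  (u')² squared terms: (-16)²·∫cos(4x)² dx = 256·π/2 = 128*π;  (-5)²·∫cos(5x)² dx = 25·π/2 = 25*π/2.
  (u')² cross terms: 2·(-16)·(-5)·∫cos(4x)·cos(5x) dx = 160·(0) = 0.
  So ∫_0^π (u')² dx = 128*π + 25*π/2 + 0 = 281*π/2.
||u||_{H^1}^2 = (17*π/2) + (281*π/2) = 149*π.


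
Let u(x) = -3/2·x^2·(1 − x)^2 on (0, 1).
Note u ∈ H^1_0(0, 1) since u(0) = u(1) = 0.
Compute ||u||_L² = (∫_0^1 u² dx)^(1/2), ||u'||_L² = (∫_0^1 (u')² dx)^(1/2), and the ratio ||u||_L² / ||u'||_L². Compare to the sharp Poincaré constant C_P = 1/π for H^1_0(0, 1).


||u||_L² / ||u'||_L² = sqrt(3)/6 < C_P = 1/π.

u(x) = -3/2·x^2·(1 − x)^2, so u'(x) = 3*x*(x*(1 - x) - (x - 1)^2).
u(x) = -3/2·x^2·(1 − x)^2 vanishes at x = 0 and x = 1, so u ∈ H^1_0(0, 1). Differentiate via the product rule and integrate the resulting polynomials term by term.
  ∫_0^1 u² dx = ∫_0^1 (9*x^8/4 - 9*x^7 + 27*x^6/2 - 9*x^5 + 9*x^4/4) dx. Term by term:
    ∫_0^1 9*x^8/4 dx = 1/4;  ∫_0^1 -9*x^7 dx = -9/8;  ∫_0^1 27*x^6/2 dx = 27/14;
    ∫_0^1 -9*x^5 dx = -3/2;  ∫_0^1 9*x^4/4 dx = 9/20.
  Sum: 1/4 − 9/8 + 27/14 − 3/2 + 9/20 = 1/280.
  ∫_0^1 (u')² dx = ∫_0^1 (36*x^6 - 108*x^5 + 117*x^4 - 54*x^3 + 9*x^2) dx. Term by term:
    ∫_0^1 36*x^6 dx = 36/7;  ∫_0^1 -108*x^5 dx = -18;  ∫_0^1 117*x^4 dx = 117/5;
    ∫_0^1 -54*x^3 dx = -27/2;  ∫_0^1 9*x^2 dx = 3.
  Sum: 36/7 − 18 + 117/5 − 27/2 + 3 = 3/70.
∫_0^1 u² dx = 1/280, so ||u||_L² = sqrt(70)/140.
∫_0^1 (u')² dx = 3/70, so ||u'||_L² = sqrt(210)/70.
Ratio ||u||_L² / ||u'||_L² = sqrt(3)/6.
Sharp Poincaré constant on H^1_0(0, 1) is C_P = L/π = 1/π, achieved by sin(π·x).
A polynomial bump cannot attain the sharp Poincaré constant (only the first sine eigenfunction does), so the ratio is strictly less than C_P, consistent with ||u||_L² ≤ C_P ||u'||_L².


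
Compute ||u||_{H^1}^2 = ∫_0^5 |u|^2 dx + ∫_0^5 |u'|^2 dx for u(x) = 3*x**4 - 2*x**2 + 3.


||u||_{H^1}^2 = 70986320/21

The H^1 norm (squared) on an interval (0, L) is
  ||u||_{H^1}^2 = ∫_0^L u(x)^2 dx + ∫_0^L u'(x)^2 dx.
Compute u'(x) = 12*x**3 - 4*x.
Then u(x)^2 = 9*x**8 - 12*x**6 + 22*x**4 - 12*x**2 + 9 and u'(x)^2 = 144*x**6 - 96*x**4 + 16*x**2.
Integrate each monomial from 0 to 5 using ∫_0^5 c·x^n dx = c·5^(n+1)/(n+1):
  ∫_0^5 u(x)^2 dx = ∫_0^5 (9*x^8 - 12*x^6 + 22*x^4 - 12*x^2 + 9) dx. Term by term:
    ∫_0^5 9*x^8 dx = 1953125;  ∫_0^5 -12*x^6 dx = -937500/7;  ∫_0^5 22*x^4 dx = 13750;
    ∫_0^5 -12*x^2 dx = -500;  ∫_0^5 9 dx = 45.
  Sum: 1953125 − 937500/7 + 13750 − 500 + 45 = 12827440/7.
  ∫_0^5 u'(x)^2 dx = ∫_0^5 (144*x^6 - 96*x^4 + 16*x^2) dx. Term by term:
    ∫_0^5 144*x^6 dx = 11250000/7;  ∫_0^5 -96*x^4 dx = -60000;  ∫_0^5 16*x^2 dx = 2000/3.
  Sum: 11250000/7 − 60000 + 2000/3 = 32504000/21.
Adding: ||u||_{H^1}^2 = 12827440/7 + 32504000/21 = 70986320/21.


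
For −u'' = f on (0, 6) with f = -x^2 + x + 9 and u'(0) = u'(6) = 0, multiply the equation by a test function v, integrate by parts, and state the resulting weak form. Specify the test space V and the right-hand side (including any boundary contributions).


V = H^1(0, 6) (no boundary constraint on v; u is determined up to an additive constant); weak form: ∫_0^6 u'v' dx = ∫_0^6 (-x^2 + x + 9) v dx for all v ∈ V.

Multiply both sides by a test function v and integrate from 0 to 6:
  ∫_0^6 −u''(x) v(x) dx = ∫_0^6 f(x) v(x) dx.
Integrate the LHS by parts once:
  ∫_0^6 −u'' v dx = −[u'(x) v(x)]_0^6 + ∫_0^6 u'(x) v'(x) dx.
Thus ∫_0^6 u'(x) v'(x) dx = ∫_0^6 f(x) v(x) dx + [u'(x) v(x)]_0^6.
Choose V so that boundary terms are either known or forced to vanish.
u has homogeneous Neumann: u'(0) = u'(6) = 0. So [u' v]_0^6 = 0·v(6) − 0·v(0) = 0 for any v; take V = H^1(0, 6).
Weak formulation: find u (satisfying any essential BC) such that ∫_0^6 u'(x) v'(x) dx = ∫_0^6 f v dx for all v ∈ V (homogeneous Neumann, so boundary terms vanish).
Substituting f(x) = -x^2 + x + 9, the right-hand side is ∫_0^6 (-x^2 + x + 9) v dx.
Compatibility check (pure Neumann): taking v ≡ 1 ∈ V gives 0 = ∫_0^6 f dx + (0) − (0), i.e. ∫_0^6 f dx must equal u'(0) − u'(6) = 0. Indeed ∫_0^6 (-x^2 + x + 9) dx = 0, so the data are compatible. The solution is then unique only up to an additive constant (fix it e.g. by requiring ∫_0^6 u dx = 0).


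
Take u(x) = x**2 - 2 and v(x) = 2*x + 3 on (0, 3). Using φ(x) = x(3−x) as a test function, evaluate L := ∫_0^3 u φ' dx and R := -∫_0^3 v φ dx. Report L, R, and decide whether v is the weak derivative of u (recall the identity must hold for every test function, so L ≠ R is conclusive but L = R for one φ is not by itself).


LHS = -27/2, RHS = -27. No, v is not the weak derivative of u.

u(x) = x**2 - 2, classical derivative u'(x) = 2*x.
φ(x) = x(3−x), so φ'(x) = 3 - 2*x.
Note φ(0) = φ(3) = 0, so the boundary term u·φ vanishes.
LHS = ∫_0^3 u(x) φ'(x) dx = ∫_0^3 (-2*x^3 + 3*x^2 + 4*x - 6) dx. Term by term:
  ∫_0^3 -2*x^3 dx = -81/2;  ∫_0^3 3*x^2 dx = 27;  ∫_0^3 4*x dx = 18;
  ∫_0^3 -6 dx = -18.
Sum: -81/2 + 27 + 18 − 18 = -27/2.
So LHS = -27/2.
∫_0^3 v(x) φ(x) dx = ∫_0^3 (-2*x^3 + 3*x^2 + 9*x) dx. Term by term:
  ∫_0^3 -2*x^3 dx = -81/2;  ∫_0^3 3*x^2 dx = 27;  ∫_0^3 9*x dx = 81/2.
Sum: -81/2 + 27 + 81/2 = 27.
So RHS = -∫_0^3 v(x) φ(x) dx = -27.
LHS − RHS = 27/2 ≠ 0, so the identity fails.
(For a valid weak derivative the identity must hold for EVERY test function, in particular this one. The failure shows v is NOT the weak derivative of u.)
Correct weak derivative would be u'(x) = 2*x.


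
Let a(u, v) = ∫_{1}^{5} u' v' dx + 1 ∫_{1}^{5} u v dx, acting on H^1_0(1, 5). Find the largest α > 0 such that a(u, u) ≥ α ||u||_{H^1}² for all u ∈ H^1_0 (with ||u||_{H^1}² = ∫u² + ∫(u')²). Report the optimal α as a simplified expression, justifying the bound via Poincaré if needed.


α = 1

Coercivity of a(·,·) on H^1_0(1, 5) means a(u, u) ≥ α ||u||_{H^1}² for every u ∈ H^1_0.
The interval has length L = 4, and Poincaré/coercivity depend only on L. Here a(u, u) = ∫(u')² + (1)·∫u².
Here c = 1 ≥ 1, so a(u,u) = ∫(u')² + c∫u² ≥ ∫(u')² + ∫u² = ||u||_{H^1}², i.e. α = 1 works. No larger α is possible: a(u,u) ≥ α||u||_{H^1}² means (1−α)∫(u')² ≥ (α−c)∫u², and for the modes u_n = sin(nπ(x−x₀)/L) (x₀ the left endpoint) one has ∫u_n²/∫(u_n')² = (L/(nπ))² → 0, so a(u_n,u_n)/||u_n||_{H^1}² → 1. Hence the optimal constant is α = 1.
Therefore α = 1.


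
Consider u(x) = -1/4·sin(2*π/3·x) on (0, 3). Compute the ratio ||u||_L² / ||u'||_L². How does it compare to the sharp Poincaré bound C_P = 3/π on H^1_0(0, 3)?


||u||_L² / ||u'||_L² = 3/(2*π) < C_P = 3/π.

u(x) = -1/4·sin(2*π/3·x), so u'(x) = -π*cos(2*π*x/3)/6.
Writing u(x) = A·sin(kπx/L) with A = -1/4 and k = 2, use ∫_0^L sin²(kπx/L) dx = L/2 and ∫_0^L cos²(kπx/L) dx = L/2.
u² = 1/16·sin²(2*π/3·x) and (u')² = π^2/36·cos²(2*π/3·x), and each of sin², cos² integrates to L/2 = 3/2 over (0, 3).
∫_0^3 u² dx = 3/32, so ||u||_L² = sqrt(6)/8.
∫_0^3 (u')² dx = π^2/24, so ||u'||_L² = sqrt(6)*π/12.
Ratio ||u||_L² / ||u'||_L² = 3/(2*π).
Sharp Poincaré constant on H^1_0(0, 3) is C_P = L/π = 3/π, achieved by sin(π/3·x).
This is the k = 2 harmonic; the ratio L/(kπ) is strictly less than C_P = L/π, consistent with the sharp inequality ||u||_L² ≤ C_P ||u'||_L².


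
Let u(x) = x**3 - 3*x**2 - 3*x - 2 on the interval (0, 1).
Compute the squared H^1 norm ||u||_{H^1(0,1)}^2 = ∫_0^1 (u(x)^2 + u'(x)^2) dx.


||u||_{H^1}^2 = 3223/70

The H^1 norm (squared) on an interval (0, L) is
  ||u||_{H^1}^2 = ∫_0^L u(x)^2 dx + ∫_0^L u'(x)^2 dx.
Compute u'(x) = 3*x**2 - 6*x - 3.
Then u(x)^2 = x**6 - 6*x**5 + 3*x**4 + 14*x**3 + 21*x**2 + 12*x + 4 and u'(x)^2 = 9*x**4 - 36*x**3 + 18*x**2 + 36*x + 9.
Integrate each monomial from 0 to 1 using ∫_0^1 c·x^n dx = c·1^(n+1)/(n+1):
  ∫_0^1 u(x)^2 dx = ∫_0^1 (x^6 - 6*x^5 + 3*x^4 + 14*x^3 + 21*x^2 + 12*x + 4) dx. Term by term:
    ∫_0^1 x^6 dx = 1/7;  ∫_0^1 -6*x^5 dx = -1;  ∫_0^1 3*x^4 dx = 3/5;
    ∫_0^1 14*x^3 dx = 7/2;  ∫_0^1 21*x^2 dx = 7;  ∫_0^1 12*x dx = 6;
    ∫_0^1 4 dx = 4.
  Sum: 1/7 − 1 + 3/5 + 7/2 + 7 + 6 + 4 = 1417/70.
  ∫_0^1 u'(x)^2 dx = ∫_0^1 (9*x^4 - 36*x^3 + 18*x^2 + 36*x + 9) dx. Term by term:
    ∫_0^1 9*x^4 dx = 9/5;  ∫_0^1 -36*x^3 dx = -9;  ∫_0^1 18*x^2 dx = 6;
    ∫_0^1 36*x dx = 18;  ∫_0^1 9 dx = 9.
  Sum: 9/5 − 9 + 6 + 18 + 9 = 129/5.
Adding: ||u||_{H^1}^2 = 1417/70 + 129/5 = 3223/70.


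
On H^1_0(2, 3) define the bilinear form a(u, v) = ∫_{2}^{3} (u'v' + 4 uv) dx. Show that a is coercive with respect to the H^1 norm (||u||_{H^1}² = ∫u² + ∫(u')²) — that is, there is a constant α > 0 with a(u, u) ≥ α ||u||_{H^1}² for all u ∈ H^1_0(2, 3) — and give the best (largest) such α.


α = 1

Coercivity of a(·,·) on H^1_0(2, 3) means a(u, u) ≥ α ||u||_{H^1}² for every u ∈ H^1_0.
The interval has length L = 1, and Poincaré/coercivity depend only on L. Here a(u, u) = ∫(u')² + (4)·∫u².
Here c = 4 ≥ 1, so a(u,u) = ∫(u')² + c∫u² ≥ ∫(u')² + ∫u² = ||u||_{H^1}², i.e. α = 1 works. No larger α is possible: a(u,u) ≥ α||u||_{H^1}² means (1−α)∫(u')² ≥ (α−c)∫u², and for the modes u_n = sin(nπ(x−x₀)/L) (x₀ the left endpoint) one has ∫u_n²/∫(u_n')² = (L/(nπ))² → 0, so a(u_n,u_n)/||u_n||_{H^1}² → 1. Hence the optimal constant is α = 1.
Therefore α = 1.


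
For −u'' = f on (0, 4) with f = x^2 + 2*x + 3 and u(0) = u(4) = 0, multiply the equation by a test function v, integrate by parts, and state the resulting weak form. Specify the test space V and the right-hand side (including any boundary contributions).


V = H^1_0(0, 4) (so v(0) = v(4) = 0); weak form: ∫_0^4 u'v' dx = ∫_0^4 (x^2 + 2*x + 3) v dx for all v ∈ V.

Multiply both sides by a test function v and integrate from 0 to 4:
  ∫_0^4 −u''(x) v(x) dx = ∫_0^4 f(x) v(x) dx.
Integrate the LHS by parts once:
  ∫_0^4 −u'' v dx = −[u'(x) v(x)]_0^4 + ∫_0^4 u'(x) v'(x) dx.
Thus ∫_0^4 u'(x) v'(x) dx = ∫_0^4 f(x) v(x) dx + [u'(x) v(x)]_0^4.
Choose V so that boundary terms are either known or forced to vanish.
u is Dirichlet: u(0) = u(4) = 0. Let V = H^1_0(0, 4); then v(0) = v(4) = 0, and [u' v]_0^4 = 0.
Weak formulation: find u (satisfying any essential BC) such that ∫_0^4 u'(x) v'(x) dx = ∫_0^4 f v dx for all v ∈ V.
Substituting f(x) = x^2 + 2*x + 3, the right-hand side is ∫_0^4 (x^2 + 2*x + 3) v dx.


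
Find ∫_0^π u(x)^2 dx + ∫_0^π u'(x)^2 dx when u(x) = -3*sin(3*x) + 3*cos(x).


||u||_{H^1(0,π)}^2 = 54*π

u'(x) = -3*sin(x) - 9*cos(3*x).
Expand u² and (u')² and integrate term by term on (0, π), using: for integers n ≥ 1, ∫_0^π sin²(nx) dx = ∫_0^π cos²(nx) dx = π/2; for n ≠ n', ∫_0^π sin(nx)sin(n'x) dx = ∫_0^π cos(nx)cos(n'x) dx = 0; and by product-to-sum, ∫_0^π sin(nx)cos(n'x) dx = ½∫_0^π [sin((n+n')x) + sin((n−n')x)] dx, which is 0 when n+n' is even and 2n/(n²−n'²) when n+n' is odd (it need not vanish on (0, π)).
  u² squared terms: (-3)²·∫sin(3x)² dx = 9·π/2 = 9*π/2;  (3)²·∫cos(x)² dx = 9·π/2 = 9*π/2.
  u² cross terms: 2·(-3)·(3)·∫sin(3x)·cos(x) dx = -18·(0) = 0.
  So ∫_0^π u² dx = 9*π/2 + 9*π/2 + 0 = 9*π.
  (u')² squared terms: (-9)²·∫cos(3x)² dx = 81·π/2 = 81*π/2;  (-3)²·∫sin(x)² dx = 9·π/2 = 9*π/2.
  (u')² cross terms: 2·(-9)·(-3)·∫cos(3x)·sin(x) dx = 54·(0) = 0.
  So ∫_0^π (u')² dx = 81*π/2 + 9*π/2 + 0 = 45*π.
||u||_{H^1}^2 = (9*π) + (45*π) = 54*π.


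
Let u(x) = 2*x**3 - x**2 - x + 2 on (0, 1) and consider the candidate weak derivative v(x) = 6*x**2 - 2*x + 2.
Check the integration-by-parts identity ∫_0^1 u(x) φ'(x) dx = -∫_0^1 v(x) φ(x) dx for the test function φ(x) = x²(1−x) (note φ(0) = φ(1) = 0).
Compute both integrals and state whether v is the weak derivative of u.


LHS = -1/60, RHS = -4/15. No, v is not the weak derivative of u.

u(x) = 2*x**3 - x**2 - x + 2, classical derivative u'(x) = 6*x**2 - 2*x - 1.
φ(x) = x²(1−x), so φ'(x) = x*(2 - 3*x).
Note φ(0) = φ(1) = 0, so the boundary term u·φ vanishes.
LHS = ∫_0^1 u(x) φ'(x) dx = ∫_0^1 (-6*x^5 + 7*x^4 + x^3 - 8*x^2 + 4*x) dx. Term by term:
  ∫_0^1 -6*x^5 dx = -1;  ∫_0^1 7*x^4 dx = 7/5;  ∫_0^1 x^3 dx = 1/4;
  ∫_0^1 -8*x^2 dx = -8/3;  ∫_0^1 4*x dx = 2.
Sum: -1 + 7/5 + 1/4 − 8/3 + 2 = -1/60.
So LHS = -1/60.
∫_0^1 v(x) φ(x) dx = ∫_0^1 (-6*x^5 + 8*x^4 - 4*x^3 + 2*x^2) dx. Term by term:
  ∫_0^1 -6*x^5 dx = -1;  ∫_0^1 8*x^4 dx = 8/5;  ∫_0^1 -4*x^3 dx = -1;
  ∫_0^1 2*x^2 dx = 2/3.
Sum: -1 + 8/5 − 1 + 2/3 = 4/15.
So RHS = -∫_0^1 v(x) φ(x) dx = -4/15.
LHS − RHS = 1/4 ≠ 0, so the identity fails.
(For a valid weak derivative the identity must hold for EVERY test function, in particular this one. The failure shows v is NOT the weak derivative of u.)
Correct weak derivative would be u'(x) = 6*x**2 - 2*x - 1.


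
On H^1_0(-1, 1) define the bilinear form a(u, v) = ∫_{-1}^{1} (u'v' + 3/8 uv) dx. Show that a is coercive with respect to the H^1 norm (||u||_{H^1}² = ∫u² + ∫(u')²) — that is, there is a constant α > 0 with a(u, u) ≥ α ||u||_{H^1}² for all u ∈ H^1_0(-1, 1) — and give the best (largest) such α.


α = (3/2 + π^2)/(4 + π^2)

Coercivity of a(·,·) on H^1_0(-1, 1) means a(u, u) ≥ α ||u||_{H^1}² for every u ∈ H^1_0.
The interval has length L = 2, and Poincaré/coercivity depend only on L. Here a(u, u) = ∫(u')² + (3/8)·∫u².
Here 0 < c = 3/8 < 1. The condition a(u,u) ≥ α||u||_{H^1}² reads (1−α)∫(u')² ≥ (α−c)∫u². Any admissible α is ≤ 1 (rapidly oscillating u have ∫u²/∫(u')² → 0), and α = 1 would force 0 ≥ (1−c)∫u², impossible since c < 1; so 1−α > 0. By the sharp Poincaré inequality on H^1_0 of an interval of length L, ∫(u')² ≥ (π/L)²∫u² with equality for the first sine mode sin(π(x−x₀)/L) (x₀ the left endpoint), so the inequality holds for all u iff (1−α)(π/L)² ≥ α − c, i.e. α ≤ ((π/L)² + c)/((π/L)² + 1) = (1 + c(L/π)²)/(1 + (L/π)²). With (π/L)² = π^2/4 and c = 3/8, the largest admissible constant is α = ((π/L)² + c)/((π/L)² + 1).
Simplifying, α = (3/2 + π^2)/(4 + π^2).


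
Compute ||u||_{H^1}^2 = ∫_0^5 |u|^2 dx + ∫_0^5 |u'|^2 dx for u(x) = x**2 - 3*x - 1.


||u||_{H^1}^2 = 725/6

The H^1 norm (squared) on an interval (0, L) is
  ||u||_{H^1}^2 = ∫_0^L u(x)^2 dx + ∫_0^L u'(x)^2 dx.
Compute u'(x) = 2*x - 3.
Then u(x)^2 = x**4 - 6*x**3 + 7*x**2 + 6*x + 1 and u'(x)^2 = 4*x**2 - 12*x + 9.
Integrate each monomial from 0 to 5 using ∫_0^5 c·x^n dx = c·5^(n+1)/(n+1):
  ∫_0^5 u(x)^2 dx = ∫_0^5 (x^4 - 6*x^3 + 7*x^2 + 6*x + 1) dx. Term by term:
    ∫_0^5 x^4 dx = 625;  ∫_0^5 -6*x^3 dx = -1875/2;  ∫_0^5 7*x^2 dx = 875/3;
    ∫_0^5 6*x dx = 75;  ∫_0^5 1 dx = 5.
  Sum: 625 − 1875/2 + 875/3 + 75 + 5 = 355/6.
  ∫_0^5 u'(x)^2 dx = ∫_0^5 (4*x^2 - 12*x + 9) dx. Term by term:
    ∫_0^5 4*x^2 dx = 500/3;  ∫_0^5 -12*x dx = -150;  ∫_0^5 9 dx = 45.
  Sum: 500/3 − 150 + 45 = 185/3.
Adding: ||u||_{H^1}^2 = 355/6 + 185/3 = 725/6.


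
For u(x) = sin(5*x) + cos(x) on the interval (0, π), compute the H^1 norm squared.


||u||_{H^1(0,π)}^2 = 14*π

u'(x) = -sin(x) + 5*cos(5*x).
Expand u² and (u')² and integrate term by term on (0, π), using: for integers n ≥ 1, ∫_0^π sin²(nx) dx = ∫_0^π cos²(nx) dx = π/2; for n ≠ n', ∫_0^π sin(nx)sin(n'x) dx = ∫_0^π cos(nx)cos(n'x) dx = 0; and by product-to-sum, ∫_0^π sin(nx)cos(n'x) dx = ½∫_0^π [sin((n+n')x) + sin((n−n')x)] dx, which is 0 when n+n' is even and 2n/(n²−n'²) when n+n' is odd (it need not vanish on (0, π)).
  u² squared terms: (1)²·∫cos(x)² dx = 1·π/2 = π/2;  (1)²·∫sin(5x)² dx = 1·π/2 = π/2.
  u² cross terms: 2·(1)·(1)·∫cos(x)·sin(5x) dx = 2·(0) = 0.
  So ∫_0^π u² dx = π/2 + π/2 + 0 = π.
  (u')² squared terms: (-1)²·∫sin(x)² dx = 1·π/2 = π/2;  (5)²·∫cos(5x)² dx = 25·π/2 = 25*π/2.
  (u')² cross terms: 2·(-1)·(5)·∫sin(x)·cos(5x) dx = -10·(0) = 0.
  So ∫_0^π (u')² dx = π/2 + 25*π/2 + 0 = 13*π.
||u||_{H^1}^2 = (π) + (13*π) = 14*π.


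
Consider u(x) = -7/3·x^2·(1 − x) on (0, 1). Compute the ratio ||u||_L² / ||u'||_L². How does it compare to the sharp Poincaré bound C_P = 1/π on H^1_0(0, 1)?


||u||_L² / ||u'||_L² = sqrt(14)/14 < C_P = 1/π.

u(x) = -7/3·x^2·(1 − x), so u'(x) = 7*x*(3*x - 2)/3.
u(x) = -7/3·x^2·(1 − x) vanishes at x = 0 and x = 1, so u ∈ H^1_0(0, 1). Differentiate via the product rule and integrate the resulting polynomials term by term.
  ∫_0^1 u² dx = ∫_0^1 (49*x^6/9 - 98*x^5/9 + 49*x^4/9) dx. Term by term:
    ∫_0^1 49*x^6/9 dx = 7/9;  ∫_0^1 -98*x^5/9 dx = -49/27;  ∫_0^1 49*x^4/9 dx = 49/45.
  Sum: 7/9 − 49/27 + 49/45 = 7/135.
  ∫_0^1 (u')² dx = ∫_0^1 (49*x^4 - 196*x^3/3 + 196*x^2/9) dx. Term by term:
    ∫_0^1 49*x^4 dx = 49/5;  ∫_0^1 -196*x^3/3 dx = -49/3;  ∫_0^1 196*x^2/9 dx = 196/27.
  Sum: 49/5 − 49/3 + 196/27 = 98/135.
∫_0^1 u² dx = 7/135, so ||u||_L² = sqrt(105)/45.
∫_0^1 (u')² dx = 98/135, so ||u'||_L² = 7*sqrt(30)/45.
Ratio ||u||_L² / ||u'||_L² = sqrt(14)/14.
Sharp Poincaré constant on H^1_0(0, 1) is C_P = L/π = 1/π, achieved by sin(π·x).
A polynomial bump cannot attain the sharp Poincaré constant (only the first sine eigenfunction does), so the ratio is strictly less than C_P, consistent with ||u||_L² ≤ C_P ||u'||_L².


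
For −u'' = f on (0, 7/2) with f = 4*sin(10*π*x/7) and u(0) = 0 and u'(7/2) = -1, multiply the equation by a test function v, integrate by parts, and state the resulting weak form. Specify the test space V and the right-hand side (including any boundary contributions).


V = {v ∈ H^1(0, 7/2) : v(0) = 0} (test functions vanish at x = 0 where u is specified); weak form: ∫_0^7/2 u'v' dx = ∫_0^7/2 (4*sin(10*π*x/7)) v dx − v(7/2) for all v ∈ V.

Multiply both sides by a test function v and integrate from 0 to 7/2:
  ∫_0^7/2 −u''(x) v(x) dx = ∫_0^7/2 f(x) v(x) dx.
Integrate the LHS by parts once:
  ∫_0^7/2 −u'' v dx = −[u'(x) v(x)]_0^7/2 + ∫_0^7/2 u'(x) v'(x) dx.
Thus ∫_0^7/2 u'(x) v'(x) dx = ∫_0^7/2 f(x) v(x) dx + [u'(x) v(x)]_0^7/2.
Choose V so that boundary terms are either known or forced to vanish.
Mixed BC: u(0) = 0 (Dirichlet) and u'(7/2) = -1 (Neumann). Define V = {v ∈ H^1(0, 7/2) : v(0) = 0}. Then [u' v]_0^7/2 = u'(7/2)·v(7/2) − u'(0)·0 = − v(7/2).
Weak formulation: find u (satisfying any essential BC) such that ∫_0^7/2 u'(x) v'(x) dx = ∫_0^7/2 f v dx − v(7/2) for all v ∈ V (Dirichlet at 0 absorbed into V; Neumann datum at x = 7/2 contributes the boundary term).
Substituting f(x) = 4*sin(10*π*x/7), the right-hand side is ∫_0^7/2 (4*sin(10*π*x/7)) v dx − v(7/2).


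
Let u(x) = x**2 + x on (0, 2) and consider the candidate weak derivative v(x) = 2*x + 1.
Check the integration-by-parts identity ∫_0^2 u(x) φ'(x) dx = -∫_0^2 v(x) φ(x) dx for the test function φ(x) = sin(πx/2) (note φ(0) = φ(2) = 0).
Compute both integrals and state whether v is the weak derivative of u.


LHS = -12/π, RHS = -12/π. Yes, v = u' weakly.

u(x) = x**2 + x, classical derivative u'(x) = 2*x + 1.
φ(x) = sin(πx/2), so φ'(x) = π*cos(π*x/2)/2.
Note φ(0) = φ(2) = 0, so the boundary term u·φ vanishes.
LHS = ∫_0^2 u(x) φ'(x) dx = ∫_0^2 (π*x^2*cos(π*x/2)/2 + π*x*cos(π*x/2)/2) dx. Term by term:
  ∫_0^2 π*x*cos(π*x/2)/2 dx = -4/π;  ∫_0^2 π*x^2*cos(π*x/2)/2 dx = -8/π.
Sum: -4/π − 8/π = -12/π.
So LHS = -12/π.
∫_0^2 v(x) φ(x) dx = ∫_0^2 (2*x*sin(π*x/2) + sin(π*x/2)) dx. Term by term:
  ∫_0^2 2*x*sin(π*x/2) dx = 8/π;  ∫_0^2 sin(π*x/2) dx = 4/π.
Sum: 8/π + 4/π = 12/π.
So RHS = -∫_0^2 v(x) φ(x) dx = -12/π.
LHS = RHS, so the identity holds for this test φ.
Moreover u is smooth here and v(x) = u'(x) = 2*x + 1 pointwise, so the identity holds for every test function. Hence v is the weak derivative of u.


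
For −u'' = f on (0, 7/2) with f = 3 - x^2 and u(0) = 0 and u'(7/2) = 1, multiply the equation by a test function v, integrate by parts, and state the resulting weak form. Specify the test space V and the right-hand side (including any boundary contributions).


V = {v ∈ H^1(0, 7/2) : v(0) = 0} (test functions vanish at x = 0 where u is specified); weak form: ∫_0^7/2 u'v' dx = ∫_0^7/2 (3 - x^2) v dx + v(7/2) for all v ∈ V.

Multiply both sides by a test function v and integrate from 0 to 7/2:
  ∫_0^7/2 −u''(x) v(x) dx = ∫_0^7/2 f(x) v(x) dx.
Integrate the LHS by parts once:
  ∫_0^7/2 −u'' v dx = −[u'(x) v(x)]_0^7/2 + ∫_0^7/2 u'(x) v'(x) dx.
Thus ∫_0^7/2 u'(x) v'(x) dx = ∫_0^7/2 f(x) v(x) dx + [u'(x) v(x)]_0^7/2.
Choose V so that boundary terms are either known or forced to vanish.
Mixed BC: u(0) = 0 (Dirichlet) and u'(7/2) = 1 (Neumann). Define V = {v ∈ H^1(0, 7/2) : v(0) = 0}. Then [u' v]_0^7/2 = u'(7/2)·v(7/2) − u'(0)·0 = v(7/2).
Weak formulation: find u (satisfying any essential BC) such that ∫_0^7/2 u'(x) v'(x) dx = ∫_0^7/2 f v dx + v(7/2) for all v ∈ V (Dirichlet at 0 absorbed into V; Neumann datum at x = 7/2 contributes the boundary term).
Substituting f(x) = 3 - x^2, the right-hand side is ∫_0^7/2 (3 - x^2) v dx + v(7/2).


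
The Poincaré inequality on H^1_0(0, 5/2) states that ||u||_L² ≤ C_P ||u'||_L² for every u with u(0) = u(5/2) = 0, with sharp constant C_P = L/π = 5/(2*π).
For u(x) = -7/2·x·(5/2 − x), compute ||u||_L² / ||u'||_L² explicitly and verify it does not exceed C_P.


||u||_L² / ||u'||_L² = sqrt(10)/4 < C_P = 5/(2*π).

u(x) = -7/2·x·(5/2 − x), so u'(x) = 7*x - 35/4.
u(x) = -7/2·x·(5/2 − x) vanishes at x = 0 and x = 5/2, so u ∈ H^1_0(0, 5/2). Differentiate via the product rule and integrate the resulting polynomials term by term.
  ∫_0^5/2 u² dx = ∫_0^5/2 (49*x^4/4 - 245*x^3/4 + 1225*x^2/16) dx. Term by term:
    ∫_0^5/2 49*x^4/4 dx = 30625/128;  ∫_0^5/2 -245*x^3/4 dx = -153125/256;  ∫_0^5/2 1225*x^2/16 dx = 153125/384.
  Sum: 30625/128 − 153125/256 + 153125/384 = 30625/768.
  ∫_0^5/2 (u')² dx = ∫_0^5/2 (49*x^2 - 245*x/2 + 1225/16) dx. Term by term:
    ∫_0^5/2 49*x^2 dx = 6125/24;  ∫_0^5/2 -245*x/2 dx = -6125/16;  ∫_0^5/2 1225/16 dx = 6125/32.
  Sum: 6125/24 − 6125/16 + 6125/32 = 6125/96.
∫_0^5/2 u² dx = 30625/768, so ||u||_L² = 175*sqrt(3)/48.
∫_0^5/2 (u')² dx = 6125/96, so ||u'||_L² = 35*sqrt(30)/24.
Ratio ||u||_L² / ||u'||_L² = sqrt(10)/4.
Sharp Poincaré constant on H^1_0(0, 5/2) is C_P = L/π = 5/(2*π), achieved by sin(2*π/5·x).
A polynomial bump cannot attain the sharp Poincaré constant (only the first sine eigenfunction does), so the ratio is strictly less than C_P, consistent with ||u||_L² ≤ C_P ||u'||_L².


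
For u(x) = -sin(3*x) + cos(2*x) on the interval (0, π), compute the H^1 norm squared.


||u||_{H^1(0,π)}^2 = -12 + 15*π/2

u'(x) = -2*sin(2*x) - 3*cos(3*x).
Expand u² and (u')² and integrate term by term on (0, π), using: for integers n ≥ 1, ∫_0^π sin²(nx) dx = ∫_0^π cos²(nx) dx = π/2; for n ≠ n', ∫_0^π sin(nx)sin(n'x) dx = ∫_0^π cos(nx)cos(n'x) dx = 0; and by product-to-sum, ∫_0^π sin(nx)cos(n'x) dx = ½∫_0^π [sin((n+n')x) + sin((n−n')x)] dx, which is 0 when n+n' is even and 2n/(n²−n'²) when n+n' is odd (it need not vanish on (0, π)).
  u² squared terms: (-1)²·∫sin(3x)² dx = 1·π/2 = π/2;  (1)²·∫cos(2x)² dx = 1·π/2 = π/2.
  u² cross terms: 2·(-1)·(1)·∫sin(3x)·cos(2x) dx = -2·(6/5) = -12/5.
  So ∫_0^π u² dx = π/2 + π/2 − 12/5 = -12/5 + π.
  (u')² squared terms: (-3)²·∫cos(3x)² dx = 9·π/2 = 9*π/2;  (-2)²·∫sin(2x)² dx = 4·π/2 = 2*π.
  (u')² cross terms: 2·(-3)·(-2)·∫cos(3x)·sin(2x) dx = 12·(-4/5) = -48/5.
  So ∫_0^π (u')² dx = 9*π/2 + 2*π − 48/5 = -48/5 + 13*π/2.
||u||_{H^1}^2 = (-12/5 + π) + (-48/5 + 13*π/2) = -12 + 15*π/2.


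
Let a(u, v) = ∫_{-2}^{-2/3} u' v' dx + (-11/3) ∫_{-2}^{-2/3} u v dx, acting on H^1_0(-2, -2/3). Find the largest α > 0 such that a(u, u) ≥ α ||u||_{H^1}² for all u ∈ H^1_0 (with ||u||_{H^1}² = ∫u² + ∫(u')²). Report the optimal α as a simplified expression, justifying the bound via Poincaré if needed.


α = (-176 + 27*π^2)/(3*(16 + 9*π^2))

Coercivity of a(·,·) on H^1_0(-2, -2/3) means a(u, u) ≥ α ||u||_{H^1}² for every u ∈ H^1_0.
The interval has length L = 4/3, and Poincaré/coercivity depend only on L. Here a(u, u) = ∫(u')² + (-11/3)·∫u².
Here c = -11/3 < 0 with |c| < (π/L)² = 9*π^2/16, so coercivity still holds. The condition a(u,u) ≥ α||u||_{H^1}² reads (1−α)∫(u')² ≥ (α−c)∫u². Any admissible α is ≤ 1 (rapidly oscillating u have ∫u²/∫(u')² → 0), and α = 1 would force 0 ≥ (1−c)∫u², impossible since c < 1; so 1−α > 0. By the sharp Poincaré inequality on H^1_0 of an interval of length L, ∫(u')² ≥ (π/L)²∫u² with equality for the first sine mode sin(π(x−x₀)/L) (x₀ the left endpoint), so the inequality holds for all u iff (1−α)(π/L)² ≥ α − c, i.e. α ≤ ((π/L)² + c)/((π/L)² + 1) = (1 + c(L/π)²)/(1 + (L/π)²). (Direct route, valid since c ≤ 0: Poincaré gives c∫u² ≥ c(L/π)²∫(u')², so a(u,u) ≥ (1 + c(L/π)²)∫(u')², while ||u||_{H^1}² ≤ (1 + (L/π)²)∫(u')²; dividing yields the same α.) With (π/L)² = 9*π^2/16 and c = -11/3, the largest admissible constant is α = ((π/L)² + c)/((π/L)² + 1).
Simplifying, α = (-176 + 27*π^2)/(3*(16 + 9*π^2)).


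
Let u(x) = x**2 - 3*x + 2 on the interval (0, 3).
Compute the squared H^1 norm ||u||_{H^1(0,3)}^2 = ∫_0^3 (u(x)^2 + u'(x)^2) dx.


||u||_{H^1}^2 = 111/10

The H^1 norm (squared) on an interval (0, L) is
  ||u||_{H^1}^2 = ∫_0^L u(x)^2 dx + ∫_0^L u'(x)^2 dx.
Compute u'(x) = 2*x - 3.
Then u(x)^2 = x**4 - 6*x**3 + 13*x**2 - 12*x + 4 and u'(x)^2 = 4*x**2 - 12*x + 9.
Integrate each monomial from 0 to 3 using ∫_0^3 c·x^n dx = c·3^(n+1)/(n+1):
  ∫_0^3 u(x)^2 dx = ∫_0^3 (x^4 - 6*x^3 + 13*x^2 - 12*x + 4) dx. Term by term:
    ∫_0^3 x^4 dx = 243/5;  ∫_0^3 -6*x^3 dx = -243/2;  ∫_0^3 13*x^2 dx = 117;
    ∫_0^3 -12*x dx = -54;  ∫_0^3 4 dx = 12.
  Sum: 243/5 − 243/2 + 117 − 54 + 12 = 21/10.
  ∫_0^3 u'(x)^2 dx = ∫_0^3 (4*x^2 - 12*x + 9) dx. Term by term:
    ∫_0^3 4*x^2 dx = 36;  ∫_0^3 -12*x dx = -54;  ∫_0^3 9 dx = 27.
  Sum: 36 − 54 + 27 = 9.
Adding: ||u||_{H^1}^2 = 21/10 + 9 = 111/10.


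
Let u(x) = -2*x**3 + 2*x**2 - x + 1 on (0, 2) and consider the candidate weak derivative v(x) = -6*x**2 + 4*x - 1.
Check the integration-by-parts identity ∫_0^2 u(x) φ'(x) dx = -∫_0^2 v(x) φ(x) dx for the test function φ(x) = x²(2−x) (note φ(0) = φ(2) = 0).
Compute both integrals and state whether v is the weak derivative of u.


LHS = 116/15, RHS = 116/15. Yes, v = u' weakly.

u(x) = -2*x**3 + 2*x**2 - x + 1, classical derivative u'(x) = -6*x**2 + 4*x - 1.
φ(x) = x²(2−x), so φ'(x) = x*(4 - 3*x).
Note φ(0) = φ(2) = 0, so the boundary term u·φ vanishes.
LHS = ∫_0^2 u(x) φ'(x) dx = ∫_0^2 (6*x^5 - 14*x^4 + 11*x^3 - 7*x^2 + 4*x) dx. Term by term:
  ∫_0^2 6*x^5 dx = 64;  ∫_0^2 -14*x^4 dx = -448/5;  ∫_0^2 11*x^3 dx = 44;
  ∫_0^2 -7*x^2 dx = -56/3;  ∫_0^2 4*x dx = 8.
Sum: 64 − 448/5 + 44 − 56/3 + 8 = 116/15.
So LHS = 116/15.
∫_0^2 v(x) φ(x) dx = ∫_0^2 (6*x^5 - 16*x^4 + 9*x^3 - 2*x^2) dx. Term by term:
  ∫_0^2 6*x^5 dx = 64;  ∫_0^2 -16*x^4 dx = -512/5;  ∫_0^2 9*x^3 dx = 36;
  ∫_0^2 -2*x^2 dx = -16/3.
Sum: 64 − 512/5 + 36 − 16/3 = -116/15.
So RHS = -∫_0^2 v(x) φ(x) dx = 116/15.
LHS = RHS, so the identity holds for this test φ.
Moreover u is smooth here and v(x) = u'(x) = -6*x**2 + 4*x - 1 pointwise, so the identity holds for every test function. Hence v is the weak derivative of u.


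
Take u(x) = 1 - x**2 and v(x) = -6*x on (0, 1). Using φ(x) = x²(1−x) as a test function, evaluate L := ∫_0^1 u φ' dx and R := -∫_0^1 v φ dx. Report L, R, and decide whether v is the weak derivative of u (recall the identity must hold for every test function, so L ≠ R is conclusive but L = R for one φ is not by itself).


LHS = 1/10, RHS = 3/10. No, v is not the weak derivative of u.

u(x) = 1 - x**2, classical derivative u'(x) = -2*x.
φ(x) = x²(1−x), so φ'(x) = x*(2 - 3*x).
Note φ(0) = φ(1) = 0, so the boundary term u·φ vanishes.
LHS = ∫_0^1 u(x) φ'(x) dx = ∫_0^1 (3*x^4 - 2*x^3 - 3*x^2 + 2*x) dx. Term by term:
  ∫_0^1 3*x^4 dx = 3/5;  ∫_0^1 -2*x^3 dx = -1/2;  ∫_0^1 -3*x^2 dx = -1;
  ∫_0^1 2*x dx = 1.
Sum: 3/5 − 1/2 − 1 + 1 = 1/10.
So LHS = 1/10.
∫_0^1 v(x) φ(x) dx = ∫_0^1 (6*x^4 - 6*x^3) dx. Term by term:
  ∫_0^1 6*x^4 dx = 6/5;  ∫_0^1 -6*x^3 dx = -3/2.
Sum: 6/5 − 3/2 = -3/10.
So RHS = -∫_0^1 v(x) φ(x) dx = 3/10.
LHS − RHS = -1/5 ≠ 0, so the identity fails.
(For a valid weak derivative the identity must hold for EVERY test function, in particular this one. The failure shows v is NOT the weak derivative of u.)
Correct weak derivative would be u'(x) = -2*x.


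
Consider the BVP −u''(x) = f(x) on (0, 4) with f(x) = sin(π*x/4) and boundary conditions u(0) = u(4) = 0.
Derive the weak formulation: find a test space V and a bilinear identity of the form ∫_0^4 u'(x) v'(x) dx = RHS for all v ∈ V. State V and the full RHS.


V = H^1_0(0, 4) (so v(0) = v(4) = 0); weak form: ∫_0^4 u'v' dx = ∫_0^4 (sin(π*x/4)) v dx for all v ∈ V.

Multiply both sides by a test function v and integrate from 0 to 4:
  ∫_0^4 −u''(x) v(x) dx = ∫_0^4 f(x) v(x) dx.
Integrate the LHS by parts once:
  ∫_0^4 −u'' v dx = −[u'(x) v(x)]_0^4 + ∫_0^4 u'(x) v'(x) dx.
Thus ∫_0^4 u'(x) v'(x) dx = ∫_0^4 f(x) v(x) dx + [u'(x) v(x)]_0^4.
Choose V so that boundary terms are either known or forced to vanish.
u is Dirichlet: u(0) = u(4) = 0. Let V = H^1_0(0, 4); then v(0) = v(4) = 0, and [u' v]_0^4 = 0.
Weak formulation: find u (satisfying any essential BC) such that ∫_0^4 u'(x) v'(x) dx = ∫_0^4 f v dx for all v ∈ V.
Substituting f(x) = sin(π*x/4), the right-hand side is ∫_0^4 (sin(π*x/4)) v dx.


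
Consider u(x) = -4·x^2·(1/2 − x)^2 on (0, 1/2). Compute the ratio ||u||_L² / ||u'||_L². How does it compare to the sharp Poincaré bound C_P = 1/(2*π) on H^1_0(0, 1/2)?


||u||_L² / ||u'||_L² = sqrt(3)/12 < C_P = 1/(2*π).

u(x) = -4·x^2·(1/2 − x)^2, so u'(x) = 2*x*(-8*x^2 + 6*x - 1).
u(x) = -4·x^2·(1/2 − x)^2 vanishes at x = 0 and x = 1/2, so u ∈ H^1_0(0, 1/2). Differentiate via the product rule and integrate the resulting polynomials term by term.
  ∫_0^1/2 u² dx = ∫_0^1/2 (16*x^8 - 32*x^7 + 24*x^6 - 8*x^5 + x^4) dx. Term by term:
    ∫_0^1/2 16*x^8 dx = 1/288;  ∫_0^1/2 -32*x^7 dx = -1/64;  ∫_0^1/2 24*x^6 dx = 3/112;
    ∫_0^1/2 -8*x^5 dx = -1/48;  ∫_0^1/2 x^4 dx = 1/160.
  Sum: 1/288 − 1/64 + 3/112 − 1/48 + 1/160 = 1/20160.
  ∫_0^1/2 (u')² dx = ∫_0^1/2 (256*x^6 - 384*x^5 + 208*x^4 - 48*x^3 + 4*x^2) dx. Term by term:
    ∫_0^1/2 256*x^6 dx = 2/7;  ∫_0^1/2 -384*x^5 dx = -1;  ∫_0^1/2 208*x^4 dx = 13/10;
    ∫_0^1/2 -48*x^3 dx = -3/4;  ∫_0^1/2 4*x^2 dx = 1/6.
  Sum: 2/7 − 1 + 13/10 − 3/4 + 1/6 = 1/420.
∫_0^1/2 u² dx = 1/20160, so ||u||_L² = sqrt(35)/840.
∫_0^1/2 (u')² dx = 1/420, so ||u'||_L² = sqrt(105)/210.
Ratio ||u||_L² / ||u'||_L² = sqrt(3)/12.
Sharp Poincaré constant on H^1_0(0, 1/2) is C_P = L/π = 1/(2*π), achieved by sin(2*π·x).
A polynomial bump cannot attain the sharp Poincaré constant (only the first sine eigenfunction does), so the ratio is strictly less than C_P, consistent with ||u||_L² ≤ C_P ||u'||_L².


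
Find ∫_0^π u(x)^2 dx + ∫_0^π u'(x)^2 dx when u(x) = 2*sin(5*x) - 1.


||u||_{H^1(0,π)}^2 = -8/5 + 53*π

u'(x) = 10*cos(5*x).
Expand u² and (u')² and integrate term by term on (0, π), using: for integers n ≥ 1, ∫_0^π sin²(nx) dx = ∫_0^π cos²(nx) dx = π/2; for n ≠ n', ∫_0^π sin(nx)sin(n'x) dx = ∫_0^π cos(nx)cos(n'x) dx = 0; and by product-to-sum, ∫_0^π sin(nx)cos(n'x) dx = ½∫_0^π [sin((n+n')x) + sin((n−n')x)] dx, which is 0 when n+n' is even and 2n/(n²−n'²) when n+n' is odd (it need not vanish on (0, π)). For the constant mode: ∫_0^π 1 dx = π, ∫_0^π cos(nx) dx = 0, ∫_0^π sin(nx) dx = (1−(−1)^n)/n.
  u² squared terms: (-1)²·∫1 dx = 1·π = π;  (2)²·∫sin(5x)² dx = 4·π/2 = 2*π.
  u² cross terms: 2·(-1)·(2)·∫1·sin(5x) dx = -4·(2/5) = -8/5.
  So ∫_0^π u² dx = π + 2*π − 8/5 = -8/5 + 3*π.
  (u')² squared terms: (10)²·∫cos(5x)² dx = 100·π/2 = 50*π.
  So ∫_0^π (u')² dx = 50*π.
||u||_{H^1}^2 = (-8/5 + 3*π) + (50*π) = -8/5 + 53*π.


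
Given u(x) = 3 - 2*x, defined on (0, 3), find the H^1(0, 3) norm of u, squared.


||u||_{H^1}^2 = 21

The H^1 norm (squared) on an interval (0, L) is
  ||u||_{H^1}^2 = ∫_0^L u(x)^2 dx + ∫_0^L u'(x)^2 dx.
Compute u'(x) = -2.
Then u(x)^2 = 4*x**2 - 12*x + 9 and u'(x)^2 = 4.
Integrate each monomial from 0 to 3 using ∫_0^3 c·x^n dx = c·3^(n+1)/(n+1):
  ∫_0^3 u(x)^2 dx = ∫_0^3 (4*x^2 - 12*x + 9) dx. Term by term:
    ∫_0^3 4*x^2 dx = 36;  ∫_0^3 -12*x dx = -54;  ∫_0^3 9 dx = 27.
  Sum: 36 − 54 + 27 = 9.
  ∫_0^3 u'(x)^2 dx = ∫_0^3 (4) dx. Term by term:
    ∫_0^3 4 dx = 12.
Adding: ||u||_{H^1}^2 = 9 + 12 = 21.


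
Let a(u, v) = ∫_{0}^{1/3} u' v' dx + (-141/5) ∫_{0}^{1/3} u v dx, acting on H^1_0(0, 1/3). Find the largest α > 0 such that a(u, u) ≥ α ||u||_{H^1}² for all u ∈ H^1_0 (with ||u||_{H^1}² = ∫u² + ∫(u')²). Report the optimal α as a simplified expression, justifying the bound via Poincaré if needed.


α = 3*(-47 + 15*π^2)/(5*(1 + 9*π^2))

Coercivity of a(·,·) on H^1_0(0, 1/3) means a(u, u) ≥ α ||u||_{H^1}² for every u ∈ H^1_0.
The interval has length L = 1/3, and Poincaré/coercivity depend only on L. Here a(u, u) = ∫(u')² + (-141/5)·∫u².
Here c = -141/5 < 0 with |c| < (π/L)² = 9*π^2, so coercivity still holds. The condition a(u,u) ≥ α||u||_{H^1}² reads (1−α)∫(u')² ≥ (α−c)∫u². Any admissible α is ≤ 1 (rapidly oscillating u have ∫u²/∫(u')² → 0), and α = 1 would force 0 ≥ (1−c)∫u², impossible since c < 1; so 1−α > 0. By the sharp Poincaré inequality on H^1_0 of an interval of length L, ∫(u')² ≥ (π/L)²∫u² with equality for the first sine mode sin(π(x−x₀)/L) (x₀ the left endpoint), so the inequality holds for all u iff (1−α)(π/L)² ≥ α − c, i.e. α ≤ ((π/L)² + c)/((π/L)² + 1) = (1 + c(L/π)²)/(1 + (L/π)²). (Direct route, valid since c ≤ 0: Poincaré gives c∫u² ≥ c(L/π)²∫(u')², so a(u,u) ≥ (1 + c(L/π)²)∫(u')², while ||u||_{H^1}² ≤ (1 + (L/π)²)∫(u')²; dividing yields the same α.) With (π/L)² = 9*π^2 and c = -141/5, the largest admissible constant is α = ((π/L)² + c)/((π/L)² + 1).
Simplifying, α = 3*(-47 + 15*π^2)/(5*(1 + 9*π^2)).


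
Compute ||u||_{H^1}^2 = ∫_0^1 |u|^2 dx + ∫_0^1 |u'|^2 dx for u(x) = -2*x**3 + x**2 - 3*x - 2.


||u||_{H^1}^2 = 6763/210

The H^1 norm (squared) on an interval (0, L) is
  ||u||_{H^1}^2 = ∫_0^L u(x)^2 dx + ∫_0^L u'(x)^2 dx.
Compute u'(x) = -6*x**2 + 2*x - 3.
Then u(x)^2 = 4*x**6 - 4*x**5 + 13*x**4 + 2*x**3 + 5*x**2 + 12*x + 4 and u'(x)^2 = 36*x**4 - 24*x**3 + 40*x**2 - 12*x + 9.
Integrate each monomial from 0 to 1 using ∫_0^1 c·x^n dx = c·1^(n+1)/(n+1):
  ∫_0^1 u(x)^2 dx = ∫_0^1 (4*x^6 - 4*x^5 + 13*x^4 + 2*x^3 + 5*x^2 + 12*x + 4) dx. Term by term:
    ∫_0^1 4*x^6 dx = 4/7;  ∫_0^1 -4*x^5 dx = -2/3;  ∫_0^1 13*x^4 dx = 13/5;
    ∫_0^1 2*x^3 dx = 1/2;  ∫_0^1 5*x^2 dx = 5/3;  ∫_0^1 12*x dx = 6;
    ∫_0^1 4 dx = 4.
  Sum: 4/7 − 2/3 + 13/5 + 1/2 + 5/3 + 6 + 4 = 1027/70.
  ∫_0^1 u'(x)^2 dx = ∫_0^1 (36*x^4 - 24*x^3 + 40*x^2 - 12*x + 9) dx. Term by term:
    ∫_0^1 36*x^4 dx = 36/5;  ∫_0^1 -24*x^3 dx = -6;  ∫_0^1 40*x^2 dx = 40/3;
    ∫_0^1 -12*x dx = -6;  ∫_0^1 9 dx = 9.
  Sum: 36/5 − 6 + 40/3 − 6 + 9 = 263/15.
Adding: ||u||_{H^1}^2 = 1027/70 + 263/15 = 6763/210.
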